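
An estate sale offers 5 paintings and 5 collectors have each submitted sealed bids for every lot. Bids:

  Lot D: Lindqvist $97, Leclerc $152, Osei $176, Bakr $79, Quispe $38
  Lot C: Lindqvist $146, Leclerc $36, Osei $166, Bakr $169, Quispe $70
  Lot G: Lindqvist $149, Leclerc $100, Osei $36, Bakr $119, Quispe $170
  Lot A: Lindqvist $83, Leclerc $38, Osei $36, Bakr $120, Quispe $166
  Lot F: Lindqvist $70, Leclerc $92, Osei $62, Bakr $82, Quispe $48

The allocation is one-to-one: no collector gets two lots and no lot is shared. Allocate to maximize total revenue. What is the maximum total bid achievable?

Max total: $752

Treat this as an assignment problem: match each collector to one lot.
Optimal: Lindqvist→Lot G ($149), Leclerc→Lot F ($92), Osei→Lot D ($176), Bakr→Lot C ($169), Quispe→Lot A ($166) — total 149+92+176+169+166 = $752.
Row-greedy (each collector in turn takes its best remaining lot) gives $635, worse by 117.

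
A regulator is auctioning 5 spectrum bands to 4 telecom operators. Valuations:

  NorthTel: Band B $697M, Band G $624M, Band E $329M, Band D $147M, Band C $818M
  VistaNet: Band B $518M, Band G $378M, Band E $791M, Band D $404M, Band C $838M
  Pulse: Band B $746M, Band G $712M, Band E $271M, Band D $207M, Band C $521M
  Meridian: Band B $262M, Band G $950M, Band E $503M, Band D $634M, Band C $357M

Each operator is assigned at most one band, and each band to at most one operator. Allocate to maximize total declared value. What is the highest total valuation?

Max total: $3305M

Optimal: NorthTel→Band C ($818M), VistaNet→Band E ($791M), Pulse→Band B ($746M), Meridian→Band G ($950M) — total 818+791+746+950 = $3305M.
Max-entry greedy (repeatedly take the single best remaining cell) gives $2863M, worse by 442.
No other one-to-one assignment exceeds $3305M.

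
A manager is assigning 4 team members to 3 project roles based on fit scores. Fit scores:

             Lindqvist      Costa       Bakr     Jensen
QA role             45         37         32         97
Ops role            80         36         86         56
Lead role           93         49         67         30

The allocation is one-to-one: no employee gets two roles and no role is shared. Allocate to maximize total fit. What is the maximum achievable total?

Optimal: Jensen→QA role (97 pts), Bakr→Ops role (86 pts), Lindqvist→Lead role (93 pts) — total 97+86+93 = 276 pts.
Swapping Jensen↔Bakr (Jensen→Ops role 56 pts, Bakr→QA role 32 pts) loses 95.

Max total: 276 pts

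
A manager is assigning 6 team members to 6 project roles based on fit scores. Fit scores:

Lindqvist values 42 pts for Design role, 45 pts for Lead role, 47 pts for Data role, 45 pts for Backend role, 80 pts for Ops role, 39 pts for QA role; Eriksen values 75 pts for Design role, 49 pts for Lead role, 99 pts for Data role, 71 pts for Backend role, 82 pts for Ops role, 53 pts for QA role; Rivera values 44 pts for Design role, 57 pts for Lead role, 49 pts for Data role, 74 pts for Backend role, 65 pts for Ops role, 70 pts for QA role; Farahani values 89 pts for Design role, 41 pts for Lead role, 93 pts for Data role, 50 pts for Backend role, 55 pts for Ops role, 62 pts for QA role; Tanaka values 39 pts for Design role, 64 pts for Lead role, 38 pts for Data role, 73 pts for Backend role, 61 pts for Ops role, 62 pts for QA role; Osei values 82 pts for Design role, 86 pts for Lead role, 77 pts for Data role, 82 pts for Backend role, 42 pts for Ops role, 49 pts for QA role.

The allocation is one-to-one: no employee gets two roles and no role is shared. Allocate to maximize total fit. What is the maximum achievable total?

Treat this as an assignment problem: match each employee to one role.
Optimal: Lindqvist→Ops role (80 pts), Eriksen→Data role (99 pts), Rivera→QA role (70 pts), Farahani→Design role (89 pts), Tanaka→Backend role (73 pts), Osei→Lead role (86 pts) — total 80+99+70+89+73+86 = 497 pts.
Next-best assignment: Lindqvist→Ops role, Eriksen→Data role, Rivera→Backend role, Farahani→Design role, Tanaka→QA role, Osei→Lead role = 490 pts.

Maximum total: 497 pts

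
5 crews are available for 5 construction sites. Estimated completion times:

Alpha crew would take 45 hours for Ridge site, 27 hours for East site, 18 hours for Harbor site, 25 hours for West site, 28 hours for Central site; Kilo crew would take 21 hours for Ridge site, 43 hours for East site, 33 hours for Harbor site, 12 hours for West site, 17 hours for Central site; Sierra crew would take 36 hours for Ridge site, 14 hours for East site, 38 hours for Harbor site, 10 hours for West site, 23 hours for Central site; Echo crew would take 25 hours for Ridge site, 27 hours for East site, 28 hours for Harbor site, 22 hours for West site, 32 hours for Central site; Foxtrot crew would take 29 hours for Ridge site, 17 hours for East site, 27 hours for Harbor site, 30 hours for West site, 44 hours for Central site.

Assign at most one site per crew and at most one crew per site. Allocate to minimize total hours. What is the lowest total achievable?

Min total: 87 hours

Optimal: Alpha crew→Harbor site (18 hours), Kilo crew→Central site (17 hours), Sierra crew→West site (10 hours), Echo crew→Ridge site (25 hours), Foxtrot crew→East site (17 hours) — total 18+17+10+25+17 = 87 hours.
Row-greedy (each crew in turn takes its cheapest remaining site) gives 113 hours, worse by 26.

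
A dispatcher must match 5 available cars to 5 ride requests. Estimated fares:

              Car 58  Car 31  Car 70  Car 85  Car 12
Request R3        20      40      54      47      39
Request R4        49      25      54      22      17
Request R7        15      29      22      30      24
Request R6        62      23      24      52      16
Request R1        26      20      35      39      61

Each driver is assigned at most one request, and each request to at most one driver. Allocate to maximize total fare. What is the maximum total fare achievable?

Maximum total: $253

Treat this as an assignment problem: match each driver to one request.
Optimal: Car 58→Request R6 ($62), Car 31→Request R7 ($29), Car 70→Request R4 ($54), Car 85→Request R3 ($47), Car 12→Request R1 ($61) — total 62+29+54+47+61 = $253.
Max-entry greedy (repeatedly take the single best remaining cell) gives $232, worse by 21.
Checked against all permutations: $253 is optimal.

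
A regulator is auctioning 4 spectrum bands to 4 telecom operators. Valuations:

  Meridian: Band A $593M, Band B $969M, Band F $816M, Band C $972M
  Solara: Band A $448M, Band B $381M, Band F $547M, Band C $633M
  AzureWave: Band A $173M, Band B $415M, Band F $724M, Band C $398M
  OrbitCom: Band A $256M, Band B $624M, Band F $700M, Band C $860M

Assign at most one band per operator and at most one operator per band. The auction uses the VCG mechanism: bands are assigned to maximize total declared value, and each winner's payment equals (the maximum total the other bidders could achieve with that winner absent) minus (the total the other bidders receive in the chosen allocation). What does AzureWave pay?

AzureWave pays $99M.

Efficient allocation: Meridian→Band B ($969M), Solara→Band A ($448M), AzureWave→Band F ($724M), OrbitCom→Band C ($860M); total welfare W = $3001M.
AzureWave receives Band F at value $724M, so the others get W − 724 = $2277M.
Without AzureWave: best allocation of the remaining 3 bidders over all 4 bands is Meridian→Band B ($969M), Solara→Band F ($547M), OrbitCom→Band C ($860M), total $2376M.
VCG payment = (others' best without AzureWave) − (others' welfare with AzureWave) = 2376 − 2277 = $99M.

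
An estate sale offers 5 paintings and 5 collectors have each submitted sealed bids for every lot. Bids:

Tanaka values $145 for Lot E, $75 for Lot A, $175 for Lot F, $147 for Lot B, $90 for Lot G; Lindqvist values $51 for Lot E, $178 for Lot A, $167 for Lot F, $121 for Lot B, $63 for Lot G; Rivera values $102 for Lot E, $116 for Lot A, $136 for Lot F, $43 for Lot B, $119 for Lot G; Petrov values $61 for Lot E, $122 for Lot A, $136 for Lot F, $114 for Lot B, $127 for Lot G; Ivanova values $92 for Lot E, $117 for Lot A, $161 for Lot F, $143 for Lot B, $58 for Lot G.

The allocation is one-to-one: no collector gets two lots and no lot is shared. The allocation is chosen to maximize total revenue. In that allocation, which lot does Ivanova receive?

Ivanova receives Lot B.

Optimal: Tanaka→Lot E ($145), Lindqvist→Lot A ($178), Rivera→Lot F ($136), Petrov→Lot G ($127), Ivanova→Lot B ($143) — total 145+178+136+127+143 = $729.
Max-entry greedy (repeatedly take the single best remaining cell) gives $725, worse by 4.
Next-best assignment: Tanaka→Lot F, Lindqvist→Lot A, Rivera→Lot E, Petrov→Lot G, Ivanova→Lot B = $725.
Ivanova's own top lot is Lot F ($161), but forcing Ivanova→Lot F and reassigning the rest optimally gives only $717 — worse by 12.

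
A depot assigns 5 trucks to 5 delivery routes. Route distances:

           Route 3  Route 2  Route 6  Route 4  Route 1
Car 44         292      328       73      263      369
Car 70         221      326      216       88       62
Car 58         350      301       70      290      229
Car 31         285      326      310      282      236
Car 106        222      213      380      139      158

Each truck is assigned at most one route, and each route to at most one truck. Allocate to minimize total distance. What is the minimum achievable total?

Optimal: Car 44→Route 6 (73 km), Car 70→Route 1 (62 km), Car 58→Route 2 (301 km), Car 31→Route 3 (285 km), Car 106→Route 4 (139 km) — total 73+62+301+285+139 = 860 km.
Row-greedy (each truck in turn takes its cheapest remaining route) gives 923 km, worse by 63.
Next-best assignment: Car 44→Route 2, Car 70→Route 1, Car 58→Route 6, Car 31→Route 3, Car 106→Route 4 = 884 km.
Swapping Car 31↔Car 58 (Car 31→Route 2 326 km, Car 58→Route 3 350 km) adds 90.

Min total: 860 km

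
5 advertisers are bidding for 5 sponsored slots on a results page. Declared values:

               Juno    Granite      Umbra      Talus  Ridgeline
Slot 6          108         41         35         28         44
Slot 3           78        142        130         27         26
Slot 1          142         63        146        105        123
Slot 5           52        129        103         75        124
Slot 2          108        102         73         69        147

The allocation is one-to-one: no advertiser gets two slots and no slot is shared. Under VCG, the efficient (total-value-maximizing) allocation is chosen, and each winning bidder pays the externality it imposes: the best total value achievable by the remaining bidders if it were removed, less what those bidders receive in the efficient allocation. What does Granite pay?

Granite pays $4.

Efficient allocation: Juno→Slot 6 ($108), Granite→Slot 5 ($129), Umbra→Slot 3 ($130), Talus→Slot 1 ($105), Ridgeline→Slot 2 ($147); total welfare W = $619.
Granite receives Slot 5 at value $129, so the others get W − 129 = $490.
Without Granite: best allocation of the remaining 4 bidders over all 5 slots is Juno→Slot 1 ($142), Umbra→Slot 3 ($130), Talus→Slot 5 ($75), Ridgeline→Slot 2 ($147), total $494.
VCG payment = (others' best without Granite) − (others' welfare with Granite) = 494 − 490 = $4.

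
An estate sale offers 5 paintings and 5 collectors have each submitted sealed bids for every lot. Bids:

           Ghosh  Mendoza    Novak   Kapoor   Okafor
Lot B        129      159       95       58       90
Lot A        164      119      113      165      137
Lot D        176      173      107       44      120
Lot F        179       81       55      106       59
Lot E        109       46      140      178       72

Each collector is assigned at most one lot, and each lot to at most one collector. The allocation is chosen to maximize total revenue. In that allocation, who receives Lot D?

Optimal: Ghosh→Lot F ($179), Mendoza→Lot B ($159), Novak→Lot E ($140), Kapoor→Lot A ($165), Okafor→Lot D ($120) — total 179+159+140+165+120 = $763.
Next-best assignment: Ghosh→Lot F, Mendoza→Lot D, Novak→Lot B, Kapoor→Lot E, Okafor→Lot A = $762.
Okafor's own top lot is Lot A ($137), but forcing Okafor→Lot A and reassigning the rest optimally gives only $762 — worse by 1.

Okafor receives Lot D.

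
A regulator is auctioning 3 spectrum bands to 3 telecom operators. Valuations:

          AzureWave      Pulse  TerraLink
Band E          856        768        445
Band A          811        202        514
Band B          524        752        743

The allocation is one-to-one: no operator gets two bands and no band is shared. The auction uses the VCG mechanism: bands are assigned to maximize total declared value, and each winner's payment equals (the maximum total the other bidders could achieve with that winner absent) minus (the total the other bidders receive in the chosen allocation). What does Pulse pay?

Pulse pays $45M.

Efficient allocation: AzureWave→Band A ($811M), Pulse→Band E ($768M), TerraLink→Band B ($743M); total welfare W = $2322M.
Pulse receives Band E at value $768M, so the others get W − 768 = $1554M.
Without Pulse: best allocation of the remaining 2 bidders over all 3 bands is AzureWave→Band E ($856M), TerraLink→Band B ($743M), total $1599M.
VCG payment = (others' best without Pulse) − (others' welfare with Pulse) = 1599 − 1554 = $45M.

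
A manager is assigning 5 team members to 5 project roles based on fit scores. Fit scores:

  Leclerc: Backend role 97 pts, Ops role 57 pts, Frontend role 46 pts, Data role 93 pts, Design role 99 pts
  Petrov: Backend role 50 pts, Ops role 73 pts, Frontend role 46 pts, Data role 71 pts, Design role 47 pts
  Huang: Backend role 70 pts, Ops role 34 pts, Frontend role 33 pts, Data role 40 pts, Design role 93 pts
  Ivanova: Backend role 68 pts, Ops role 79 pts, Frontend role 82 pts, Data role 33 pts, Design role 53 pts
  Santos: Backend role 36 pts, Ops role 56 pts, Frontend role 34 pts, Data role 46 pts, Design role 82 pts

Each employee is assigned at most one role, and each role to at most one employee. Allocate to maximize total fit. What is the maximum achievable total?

Maximum total: 400 pts

Treat this as an assignment problem: match each employee to one role.
Optimal: Leclerc→Data role (93 pts), Petrov→Ops role (73 pts), Huang→Backend role (70 pts), Ivanova→Frontend role (82 pts), Santos→Design role (82 pts) — total 93+73+70+82+82 = 400 pts.
Max-entry greedy (repeatedly take the single best remaining cell) gives 370 pts, worse by 30.
Next-best assignment: Leclerc→Backend role, Petrov→Data role, Huang→Design role, Ivanova→Frontend role, Santos→Ops role = 399 pts.
Swapping Leclerc↔Ivanova (Leclerc→Frontend role 46 pts, Ivanova→Data role 33 pts) loses 96.
Checked against all permutations: 400 pts is optimal.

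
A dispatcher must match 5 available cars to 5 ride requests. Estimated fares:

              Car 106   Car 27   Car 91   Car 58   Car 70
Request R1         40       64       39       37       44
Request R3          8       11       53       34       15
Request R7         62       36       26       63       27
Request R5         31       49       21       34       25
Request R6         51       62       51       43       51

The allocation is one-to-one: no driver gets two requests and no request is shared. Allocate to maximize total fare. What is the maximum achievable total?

Maximum total: $264

Optimal: Car 106→Request R7 ($62), Car 27→Request R1 ($64), Car 91→Request R3 ($53), Car 58→Request R5 ($34), Car 70→Request R6 ($51) — total 62+64+53+34+51 = $264.
Max-entry greedy (repeatedly take the single best remaining cell) gives $256, worse by 8.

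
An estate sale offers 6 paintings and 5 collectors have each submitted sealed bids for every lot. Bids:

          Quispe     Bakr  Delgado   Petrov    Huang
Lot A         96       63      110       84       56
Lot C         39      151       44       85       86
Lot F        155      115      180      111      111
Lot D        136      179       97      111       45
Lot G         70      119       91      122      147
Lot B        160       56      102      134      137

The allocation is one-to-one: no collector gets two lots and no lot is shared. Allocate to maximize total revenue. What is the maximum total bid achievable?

Maximum total: $751

Optimal: Quispe→Lot B ($160), Bakr→Lot D ($179), Delgado→Lot F ($180), Petrov→Lot C ($85), Huang→Lot G ($147) — total 160+179+180+85+147 = $751.
Row-greedy (each collector in turn takes its best remaining lot) gives $727, worse by 24.
Next-best assignment: Quispe→Lot B, Bakr→Lot D, Delgado→Lot F, Petrov→Lot A, Huang→Lot G = $750.
Swapping Quispe↔Petrov (Quispe→Lot C $39, Petrov→Lot B $134) loses 72.
No other one-to-one assignment exceeds $751.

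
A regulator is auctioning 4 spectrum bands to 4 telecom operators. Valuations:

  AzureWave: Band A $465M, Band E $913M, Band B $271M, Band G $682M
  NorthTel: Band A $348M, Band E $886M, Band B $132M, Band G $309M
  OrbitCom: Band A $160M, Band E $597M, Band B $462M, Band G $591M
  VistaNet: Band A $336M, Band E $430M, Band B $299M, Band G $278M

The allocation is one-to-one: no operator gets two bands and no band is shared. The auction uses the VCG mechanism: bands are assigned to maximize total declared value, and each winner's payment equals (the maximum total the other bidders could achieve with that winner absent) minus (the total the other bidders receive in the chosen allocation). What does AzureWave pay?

Efficient allocation: AzureWave→Band G ($682M), NorthTel→Band E ($886M), OrbitCom→Band B ($462M), VistaNet→Band A ($336M); total welfare W = $2366M.
AzureWave receives Band G at value $682M, so the others get W − 682 = $1684M.
Without AzureWave: best allocation of the remaining 3 bidders over all 4 bands is NorthTel→Band E ($886M), OrbitCom→Band G ($591M), VistaNet→Band A ($336M), total $1813M.
VCG payment = (others' best without AzureWave) − (others' welfare with AzureWave) = 1813 − 1684 = $129M.

AzureWave pays $129M.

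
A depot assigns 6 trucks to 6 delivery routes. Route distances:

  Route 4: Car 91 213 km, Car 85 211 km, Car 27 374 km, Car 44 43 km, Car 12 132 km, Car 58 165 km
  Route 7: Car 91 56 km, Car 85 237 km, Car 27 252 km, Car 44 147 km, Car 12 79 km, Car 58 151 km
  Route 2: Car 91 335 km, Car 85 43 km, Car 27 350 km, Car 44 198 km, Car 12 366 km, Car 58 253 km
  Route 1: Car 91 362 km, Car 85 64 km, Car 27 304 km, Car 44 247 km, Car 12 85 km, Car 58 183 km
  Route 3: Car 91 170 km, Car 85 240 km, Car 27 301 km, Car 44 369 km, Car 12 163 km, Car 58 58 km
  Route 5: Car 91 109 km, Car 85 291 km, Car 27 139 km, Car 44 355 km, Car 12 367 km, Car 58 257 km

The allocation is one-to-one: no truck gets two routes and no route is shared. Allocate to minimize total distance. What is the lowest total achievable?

Minimum total: 424 km

This is the linear assignment problem.
Optimal: Car 91→Route 7 (56 km), Car 85→Route 2 (43 km), Car 27→Route 5 (139 km), Car 44→Route 4 (43 km), Car 12→Route 1 (85 km), Car 58→Route 3 (58 km) — total 56+43+139+43+85+58 = 424 km.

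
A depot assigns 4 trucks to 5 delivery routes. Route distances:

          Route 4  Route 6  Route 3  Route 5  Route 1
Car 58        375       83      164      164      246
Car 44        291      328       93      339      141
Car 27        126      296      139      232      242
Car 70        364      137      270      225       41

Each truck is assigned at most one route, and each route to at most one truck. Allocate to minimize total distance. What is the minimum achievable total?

Minimum total: 343 km

Optimal: Car 58→Route 6 (83 km), Car 44→Route 3 (93 km), Car 27→Route 4 (126 km), Car 70→Route 1 (41 km) — total 83+93+126+41 = 343 km.
Swapping Car 27↔Car 70 (Car 27→Route 1 242 km, Car 70→Route 4 364 km) adds 439.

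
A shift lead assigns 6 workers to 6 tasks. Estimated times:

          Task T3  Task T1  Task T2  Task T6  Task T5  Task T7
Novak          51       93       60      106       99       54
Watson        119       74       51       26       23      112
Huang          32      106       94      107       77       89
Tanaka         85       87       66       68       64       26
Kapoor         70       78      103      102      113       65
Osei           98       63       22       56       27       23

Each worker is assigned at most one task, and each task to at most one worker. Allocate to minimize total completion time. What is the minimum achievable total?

Optimal: Novak→Task T2 (60 min), Watson→Task T6 (26 min), Huang→Task T3 (32 min), Tanaka→Task T7 (26 min), Kapoor→Task T1 (78 min), Osei→Task T5 (27 min) — total 60+26+32+26+78+27 = 249 min.
Column-greedy (each task in turn goes to its cheapest remaining worker) gives 378 min, worse by 129.
Checked against all permutations: 249 min is optimal.

Minimum total: 249 min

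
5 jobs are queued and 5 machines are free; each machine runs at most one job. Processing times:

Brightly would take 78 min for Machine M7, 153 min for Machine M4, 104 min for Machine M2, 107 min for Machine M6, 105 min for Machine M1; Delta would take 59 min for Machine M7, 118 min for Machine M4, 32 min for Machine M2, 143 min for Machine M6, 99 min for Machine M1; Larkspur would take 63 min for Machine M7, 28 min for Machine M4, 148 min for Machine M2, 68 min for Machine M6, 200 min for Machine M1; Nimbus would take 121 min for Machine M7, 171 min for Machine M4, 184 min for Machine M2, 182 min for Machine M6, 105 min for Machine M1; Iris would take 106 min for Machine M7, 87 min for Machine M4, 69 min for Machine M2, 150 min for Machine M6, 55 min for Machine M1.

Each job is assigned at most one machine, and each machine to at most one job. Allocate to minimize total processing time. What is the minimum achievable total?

Minimum total: 343 min

Optimal: Brightly→Machine M6 (107 min), Delta→Machine M2 (32 min), Larkspur→Machine M4 (28 min), Nimbus→Machine M7 (121 min), Iris→Machine M1 (55 min) — total 107+32+28+121+55 = 343 min.
Min-entry greedy (repeatedly take the single cheapest remaining cell) gives 375 min, worse by 32.
Next-best assignment: Brightly→Machine M6, Delta→Machine M7, Larkspur→Machine M4, Nimbus→Machine M1, Iris→Machine M2 = 368 min.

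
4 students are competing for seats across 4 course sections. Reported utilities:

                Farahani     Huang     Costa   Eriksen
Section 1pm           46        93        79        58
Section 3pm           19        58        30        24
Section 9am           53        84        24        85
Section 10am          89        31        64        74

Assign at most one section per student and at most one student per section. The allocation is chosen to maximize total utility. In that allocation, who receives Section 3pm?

Huang receives Section 3pm.

Optimal: Farahani→Section 10am (89 points), Huang→Section 3pm (58 points), Costa→Section 1pm (79 points), Eriksen→Section 9am (85 points) — total 89+58+79+85 = 311 points.
Column-greedy (each section in turn goes to its best remaining student) gives 297 points, worse by 14.
No other one-to-one assignment exceeds 311 points.
Huang's own top section is Section 1pm (93 points), but forcing Huang→Section 1pm and reassigning the rest optimally gives only 297 points — worse by 14.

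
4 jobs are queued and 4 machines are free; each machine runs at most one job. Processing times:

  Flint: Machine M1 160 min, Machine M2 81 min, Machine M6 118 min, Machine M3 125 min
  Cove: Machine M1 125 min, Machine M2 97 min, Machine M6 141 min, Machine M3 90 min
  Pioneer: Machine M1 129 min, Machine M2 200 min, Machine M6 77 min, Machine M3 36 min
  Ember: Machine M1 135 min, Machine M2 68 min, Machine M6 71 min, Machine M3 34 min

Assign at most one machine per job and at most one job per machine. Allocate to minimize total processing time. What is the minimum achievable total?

Minimum total: 313 min

Optimal: Flint→Machine M2 (81 min), Cove→Machine M1 (125 min), Pioneer→Machine M3 (36 min), Ember→Machine M6 (71 min) — total 81+125+36+71 = 313 min.
Column-greedy (each machine in turn goes to its cheapest remaining job) gives 395 min, worse by 82.
Every other assignment is strictly worse.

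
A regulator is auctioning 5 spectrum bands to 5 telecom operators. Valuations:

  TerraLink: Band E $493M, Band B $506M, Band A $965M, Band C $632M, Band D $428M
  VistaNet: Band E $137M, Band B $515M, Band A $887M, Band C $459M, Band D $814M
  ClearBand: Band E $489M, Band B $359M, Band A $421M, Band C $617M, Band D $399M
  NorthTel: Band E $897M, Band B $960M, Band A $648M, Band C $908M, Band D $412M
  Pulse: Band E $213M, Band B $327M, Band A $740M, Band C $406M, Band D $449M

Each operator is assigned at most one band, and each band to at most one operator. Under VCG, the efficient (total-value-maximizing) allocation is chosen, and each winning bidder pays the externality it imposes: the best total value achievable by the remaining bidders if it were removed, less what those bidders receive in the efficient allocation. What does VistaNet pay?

Efficient allocation: TerraLink→Band C ($632M), VistaNet→Band D ($814M), ClearBand→Band E ($489M), NorthTel→Band B ($960M), Pulse→Band A ($740M); total welfare W = $3635M.
VistaNet receives Band D at value $814M, so the others get W − 814 = $2821M.
Without VistaNet: best allocation of the remaining 4 bidders over all 5 bands is TerraLink→Band A ($965M), ClearBand→Band C ($617M), NorthTel→Band B ($960M), Pulse→Band D ($449M), total $2991M.
VCG payment = (others' best without VistaNet) − (others' welfare with VistaNet) = 2991 − 2821 = $170M.

VistaNet pays $170M.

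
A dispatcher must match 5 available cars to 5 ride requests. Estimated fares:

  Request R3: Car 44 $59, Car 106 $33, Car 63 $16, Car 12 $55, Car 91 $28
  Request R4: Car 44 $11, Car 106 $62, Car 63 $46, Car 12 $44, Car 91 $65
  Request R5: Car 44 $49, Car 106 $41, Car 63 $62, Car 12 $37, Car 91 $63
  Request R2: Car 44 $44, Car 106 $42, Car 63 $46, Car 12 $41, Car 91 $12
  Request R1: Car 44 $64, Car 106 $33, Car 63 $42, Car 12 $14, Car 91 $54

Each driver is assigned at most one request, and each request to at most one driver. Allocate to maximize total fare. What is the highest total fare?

Optimal: Car 44→Request R1 ($64), Car 106→Request R4 ($62), Car 63→Request R2 ($46), Car 12→Request R3 ($55), Car 91→Request R5 ($63) — total 64+62+46+55+63 = $290.
Max-entry greedy (repeatedly take the single best remaining cell) gives $288, worse by 2.
Swapping Car 63↔Car 106 (Car 63→Request R4 $46, Car 106→Request R2 $42) loses 20.
No other one-to-one assignment exceeds $290.

Max total: $290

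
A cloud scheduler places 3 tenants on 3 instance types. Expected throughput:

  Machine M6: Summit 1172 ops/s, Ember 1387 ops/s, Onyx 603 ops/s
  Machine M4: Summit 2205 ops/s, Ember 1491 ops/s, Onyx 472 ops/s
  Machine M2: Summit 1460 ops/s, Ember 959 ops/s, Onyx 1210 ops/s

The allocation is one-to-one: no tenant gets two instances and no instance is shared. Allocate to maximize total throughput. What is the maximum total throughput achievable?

Optimal: Summit→Machine M4 (2205 ops/s), Ember→Machine M6 (1387 ops/s), Onyx→Machine M2 (1210 ops/s) — total 2205+1387+1210 = 4802 ops/s.
Next-best assignment: Summit→Machine M6, Ember→Machine M4, Onyx→Machine M2 = 3873 ops/s.
Every other assignment is strictly worse.

Max total: 4802 ops/s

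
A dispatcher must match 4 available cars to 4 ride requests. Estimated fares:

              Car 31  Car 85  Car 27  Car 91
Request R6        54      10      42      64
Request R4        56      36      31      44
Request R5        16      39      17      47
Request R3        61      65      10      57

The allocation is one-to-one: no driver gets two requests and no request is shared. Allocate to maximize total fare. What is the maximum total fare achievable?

Optimal: Car 31→Request R4 ($56), Car 85→Request R3 ($65), Car 27→Request R6 ($42), Car 91→Request R5 ($47) — total 56+65+42+47 = $210.
Column-greedy (each request in turn goes to its best remaining driver) gives $169, worse by 41.
Swapping Car 27↔Car 85 (Car 27→Request R3 $10, Car 85→Request R6 $10) loses 87.

Max total: $210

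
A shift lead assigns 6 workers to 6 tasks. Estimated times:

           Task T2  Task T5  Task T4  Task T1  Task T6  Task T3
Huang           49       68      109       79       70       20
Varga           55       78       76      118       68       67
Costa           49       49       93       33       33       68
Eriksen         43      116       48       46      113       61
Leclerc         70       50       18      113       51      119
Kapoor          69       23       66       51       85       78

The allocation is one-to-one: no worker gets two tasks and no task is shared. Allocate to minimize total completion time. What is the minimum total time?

Optimal: Huang→Task T3 (20 min), Varga→Task T2 (55 min), Costa→Task T6 (33 min), Eriksen→Task T1 (46 min), Leclerc→Task T4 (18 min), Kapoor→Task T5 (23 min) — total 20+55+33+46+18+23 = 195 min.
Column-greedy (each task in turn goes to its cheapest remaining worker) gives 205 min, worse by 10.
Next-best assignment: Huang→Task T3, Varga→Task T6, Costa→Task T1, Eriksen→Task T2, Leclerc→Task T4, Kapoor→Task T5 = 205 min.

Min total: 195 min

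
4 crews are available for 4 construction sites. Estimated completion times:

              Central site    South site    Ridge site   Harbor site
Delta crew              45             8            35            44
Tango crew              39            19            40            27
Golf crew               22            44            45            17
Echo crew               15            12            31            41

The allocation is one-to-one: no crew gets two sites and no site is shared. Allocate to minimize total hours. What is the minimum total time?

Minimum total: 80 hours

Optimal: Delta crew→South site (8 hours), Tango crew→Ridge site (40 hours), Golf crew→Harbor site (17 hours), Echo crew→Central site (15 hours) — total 8+40+17+15 = 80 hours.
Row-greedy (each crew in turn takes its cheapest remaining site) gives 88 hours, worse by 8.
Every other assignment is strictly worse.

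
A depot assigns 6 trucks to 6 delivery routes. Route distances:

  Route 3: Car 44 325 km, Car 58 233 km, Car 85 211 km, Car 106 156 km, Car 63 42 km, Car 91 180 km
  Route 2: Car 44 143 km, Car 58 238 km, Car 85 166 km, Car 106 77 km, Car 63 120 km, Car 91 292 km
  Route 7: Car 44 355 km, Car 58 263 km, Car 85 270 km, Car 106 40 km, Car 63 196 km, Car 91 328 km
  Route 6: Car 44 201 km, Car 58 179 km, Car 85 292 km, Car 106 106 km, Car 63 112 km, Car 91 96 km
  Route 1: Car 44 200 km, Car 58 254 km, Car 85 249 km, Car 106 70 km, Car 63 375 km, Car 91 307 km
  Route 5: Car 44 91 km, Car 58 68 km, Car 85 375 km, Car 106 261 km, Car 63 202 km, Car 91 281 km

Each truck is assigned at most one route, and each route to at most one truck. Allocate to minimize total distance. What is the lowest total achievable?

Min total: 612 km

This is a one-to-one assignment (minimum-cost bipartite matching).
Optimal: Car 44→Route 1 (200 km), Car 58→Route 5 (68 km), Car 85→Route 2 (166 km), Car 106→Route 7 (40 km), Car 63→Route 3 (42 km), Car 91→Route 6 (96 km) — total 200+68+166+40+42+96 = 612 km.
Column-greedy (each route in turn goes to its cheapest remaining truck) gives 1053 km, worse by 441.
No other one-to-one assignment undercuts 612 km.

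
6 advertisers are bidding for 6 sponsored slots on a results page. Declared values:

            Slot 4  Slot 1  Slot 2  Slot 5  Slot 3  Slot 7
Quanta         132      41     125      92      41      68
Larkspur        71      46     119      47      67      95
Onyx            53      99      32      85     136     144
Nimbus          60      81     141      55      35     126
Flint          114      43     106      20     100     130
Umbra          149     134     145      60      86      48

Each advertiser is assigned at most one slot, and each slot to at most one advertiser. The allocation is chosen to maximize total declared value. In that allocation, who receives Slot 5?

Quanta receives Slot 5.

This is the linear assignment problem.
Optimal: Quanta→Slot 5 ($92), Larkspur→Slot 2 ($119), Onyx→Slot 3 ($136), Nimbus→Slot 7 ($126), Flint→Slot 4 ($114), Umbra→Slot 1 ($134) — total 92+119+136+126+114+134 = $721.
Column-greedy (each slot in turn goes to its best remaining advertiser) gives $676, worse by 45.
Next-best assignment: Quanta→Slot 4, Larkspur→Slot 5, Onyx→Slot 3, Nimbus→Slot 2, Flint→Slot 7, Umbra→Slot 1 = $720.
Every other assignment is strictly worse.
Quanta's own top slot is Slot 4 ($132), but forcing Quanta→Slot 4 and reassigning the rest optimally gives only $720 — worse by 1.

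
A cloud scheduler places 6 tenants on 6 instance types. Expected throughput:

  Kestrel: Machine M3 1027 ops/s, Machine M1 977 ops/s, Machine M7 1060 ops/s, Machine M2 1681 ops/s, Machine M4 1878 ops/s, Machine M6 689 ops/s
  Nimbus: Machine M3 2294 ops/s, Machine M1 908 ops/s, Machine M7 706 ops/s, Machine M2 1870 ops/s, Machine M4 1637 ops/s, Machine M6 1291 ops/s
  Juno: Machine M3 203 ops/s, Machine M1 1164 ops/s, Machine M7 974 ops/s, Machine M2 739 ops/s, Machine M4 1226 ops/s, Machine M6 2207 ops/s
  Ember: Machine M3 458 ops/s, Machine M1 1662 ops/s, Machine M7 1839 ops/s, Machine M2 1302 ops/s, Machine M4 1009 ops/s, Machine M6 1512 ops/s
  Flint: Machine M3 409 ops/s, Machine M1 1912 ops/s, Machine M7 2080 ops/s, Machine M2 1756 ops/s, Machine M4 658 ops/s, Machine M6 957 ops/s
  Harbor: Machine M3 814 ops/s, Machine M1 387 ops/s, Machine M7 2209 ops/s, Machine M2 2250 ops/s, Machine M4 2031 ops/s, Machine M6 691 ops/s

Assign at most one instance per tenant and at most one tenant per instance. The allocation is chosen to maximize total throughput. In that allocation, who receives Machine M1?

Optimal: Kestrel→Machine M4 (1878 ops/s), Nimbus→Machine M3 (2294 ops/s), Juno→Machine M6 (2207 ops/s), Ember→Machine M7 (1839 ops/s), Flint→Machine M1 (1912 ops/s), Harbor→Machine M2 (2250 ops/s) — total 1878+2294+2207+1839+1912+2250 = 12380 ops/s.
Max-entry greedy (repeatedly take the single best remaining cell) gives 12371 ops/s, worse by 9.
Flint's own top instance is Machine M7 (2080 ops/s), but forcing Flint→Machine M7 and reassigning the rest optimally gives only 12371 ops/s — worse by 9.

Flint receives Machine M1.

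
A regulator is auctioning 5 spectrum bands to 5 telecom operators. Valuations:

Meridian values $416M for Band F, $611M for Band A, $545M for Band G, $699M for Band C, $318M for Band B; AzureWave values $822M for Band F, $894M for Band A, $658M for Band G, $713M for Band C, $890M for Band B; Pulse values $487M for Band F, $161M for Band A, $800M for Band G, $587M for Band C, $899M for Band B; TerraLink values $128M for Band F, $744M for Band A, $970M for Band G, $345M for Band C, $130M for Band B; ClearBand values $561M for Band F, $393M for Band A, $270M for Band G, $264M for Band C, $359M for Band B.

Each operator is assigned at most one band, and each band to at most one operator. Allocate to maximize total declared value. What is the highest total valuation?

Maximum total: $4023M

Treat this as an assignment problem: match each operator to one band.
Optimal: Meridian→Band C ($699M), AzureWave→Band A ($894M), Pulse→Band B ($899M), TerraLink→Band G ($970M), ClearBand→Band F ($561M) — total 699+894+899+970+561 = $4023M.
Next-best assignment: Meridian→Band C, AzureWave→Band F, Pulse→Band B, TerraLink→Band G, ClearBand→Band A = $3783M.
Every other assignment is strictly worse.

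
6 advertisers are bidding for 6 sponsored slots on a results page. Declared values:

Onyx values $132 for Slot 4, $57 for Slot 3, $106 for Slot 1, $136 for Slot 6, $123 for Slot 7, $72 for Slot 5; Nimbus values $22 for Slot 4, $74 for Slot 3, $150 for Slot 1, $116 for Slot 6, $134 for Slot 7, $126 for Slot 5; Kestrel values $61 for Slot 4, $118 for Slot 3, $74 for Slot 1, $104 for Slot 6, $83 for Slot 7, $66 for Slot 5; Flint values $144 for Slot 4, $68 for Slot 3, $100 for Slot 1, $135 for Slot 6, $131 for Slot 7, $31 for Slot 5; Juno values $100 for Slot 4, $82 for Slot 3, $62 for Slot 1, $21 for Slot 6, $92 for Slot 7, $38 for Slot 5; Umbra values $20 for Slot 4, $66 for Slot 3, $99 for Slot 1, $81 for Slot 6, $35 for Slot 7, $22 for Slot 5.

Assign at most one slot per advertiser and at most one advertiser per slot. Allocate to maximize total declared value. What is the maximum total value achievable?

Maximum total: $715

Optimal: Onyx→Slot 6 ($136), Nimbus→Slot 5 ($126), Kestrel→Slot 3 ($118), Flint→Slot 4 ($144), Juno→Slot 7 ($92), Umbra→Slot 1 ($99) — total 136+126+118+144+92+99 = $715.
Max-entry greedy (repeatedly take the single best remaining cell) gives $662, worse by 53.
Every other assignment is strictly worse.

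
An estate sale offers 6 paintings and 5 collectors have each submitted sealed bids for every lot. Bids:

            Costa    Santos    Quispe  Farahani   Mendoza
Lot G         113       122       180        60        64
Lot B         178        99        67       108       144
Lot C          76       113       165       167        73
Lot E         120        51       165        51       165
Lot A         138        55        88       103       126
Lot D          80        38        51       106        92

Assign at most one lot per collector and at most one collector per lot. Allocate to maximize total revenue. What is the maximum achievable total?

Optimal: Costa→Lot B ($178), Santos→Lot G ($122), Quispe→Lot E ($165), Farahani→Lot C ($167), Mendoza→Lot A ($126) — total 178+122+165+167+126 = $758.
Max-entry greedy (repeatedly take the single best remaining cell) gives $745, worse by 13.
No other one-to-one assignment exceeds $758.

Maximum total: $758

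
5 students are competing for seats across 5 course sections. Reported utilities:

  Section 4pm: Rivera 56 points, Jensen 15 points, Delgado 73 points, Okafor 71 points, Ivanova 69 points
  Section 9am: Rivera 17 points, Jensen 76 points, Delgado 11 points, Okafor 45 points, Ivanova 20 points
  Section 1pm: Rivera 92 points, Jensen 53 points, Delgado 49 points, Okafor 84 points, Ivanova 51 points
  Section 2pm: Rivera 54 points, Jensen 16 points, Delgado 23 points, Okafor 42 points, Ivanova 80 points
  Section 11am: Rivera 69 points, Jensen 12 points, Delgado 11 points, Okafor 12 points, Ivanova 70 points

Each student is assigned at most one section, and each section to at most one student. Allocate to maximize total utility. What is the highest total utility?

Maximum total: 382 points

Optimal: Rivera→Section 11am (69 points), Jensen→Section 9am (76 points), Delgado→Section 4pm (73 points), Okafor→Section 1pm (84 points), Ivanova→Section 2pm (80 points) — total 69+76+73+84+80 = 382 points.
Max-entry greedy (repeatedly take the single best remaining cell) gives 333 points, worse by 49.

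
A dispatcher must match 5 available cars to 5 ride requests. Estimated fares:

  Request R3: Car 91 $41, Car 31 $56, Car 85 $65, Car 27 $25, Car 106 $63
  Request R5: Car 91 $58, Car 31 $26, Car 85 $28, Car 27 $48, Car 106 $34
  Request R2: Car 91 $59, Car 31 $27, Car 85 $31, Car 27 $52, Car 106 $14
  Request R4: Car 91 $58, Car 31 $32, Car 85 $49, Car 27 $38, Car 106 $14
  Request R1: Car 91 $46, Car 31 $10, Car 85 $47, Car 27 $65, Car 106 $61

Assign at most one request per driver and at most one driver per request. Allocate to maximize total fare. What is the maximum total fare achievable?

This is the linear assignment problem.
Optimal: Car 91→Request R5 ($58), Car 31→Request R3 ($56), Car 85→Request R4 ($49), Car 27→Request R2 ($52), Car 106→Request R1 ($61) — total 58+56+49+52+61 = $276.
Next-best assignment: Car 91→Request R2, Car 31→Request R3, Car 85→Request R4, Car 27→Request R5, Car 106→Request R1 = $273.
No other one-to-one assignment exceeds $276.

Maximum total: $276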